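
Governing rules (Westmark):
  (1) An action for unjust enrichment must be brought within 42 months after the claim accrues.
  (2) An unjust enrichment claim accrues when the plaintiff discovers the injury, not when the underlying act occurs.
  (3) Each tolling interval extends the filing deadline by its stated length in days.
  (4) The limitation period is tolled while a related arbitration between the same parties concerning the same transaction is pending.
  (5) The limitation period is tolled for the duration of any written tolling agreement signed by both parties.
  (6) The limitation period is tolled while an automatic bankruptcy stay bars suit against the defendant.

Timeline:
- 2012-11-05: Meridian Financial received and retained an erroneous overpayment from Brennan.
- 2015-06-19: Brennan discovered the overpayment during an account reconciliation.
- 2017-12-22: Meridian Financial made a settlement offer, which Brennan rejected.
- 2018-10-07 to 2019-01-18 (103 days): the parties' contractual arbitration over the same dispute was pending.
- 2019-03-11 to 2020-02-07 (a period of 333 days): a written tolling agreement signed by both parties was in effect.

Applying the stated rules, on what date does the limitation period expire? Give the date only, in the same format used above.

Under the discovery rule, the claim accrued on 2015-06-19, when Brennan discovered the injury — not on the 2012-11-05 date of the underlying act.
The untolled deadline — 42 months after 2015-06-19 — is 2018-12-19.
The pending related arbitration from 2018-10-07 to 2019-01-18 tolled the period for 103 days, extending the deadline to 2019-04-01.
The written tolling agreement from 2019-03-11 to 2020-02-07 tolled the period for 333 days, extending the deadline to 2020-02-28.
Nothing else in the chronology tolls or restarts the period.

2020-02-28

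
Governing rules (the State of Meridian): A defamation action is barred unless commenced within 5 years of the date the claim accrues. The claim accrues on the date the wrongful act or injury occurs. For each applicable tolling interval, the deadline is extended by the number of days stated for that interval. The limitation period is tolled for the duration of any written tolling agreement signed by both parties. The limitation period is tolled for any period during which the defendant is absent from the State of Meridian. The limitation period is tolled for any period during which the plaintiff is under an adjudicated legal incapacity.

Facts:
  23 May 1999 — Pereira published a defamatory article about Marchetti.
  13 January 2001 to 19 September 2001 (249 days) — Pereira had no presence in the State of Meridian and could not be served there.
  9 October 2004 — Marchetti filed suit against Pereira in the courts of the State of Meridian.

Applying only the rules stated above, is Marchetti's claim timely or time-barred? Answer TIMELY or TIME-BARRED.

TIMELY

The claim accrued on 23 May 1999, the date of the act.
Adding the 5 years base period to 23 May 1999 gives a deadline of 23 May 2004, before any tolling.
The period was tolled for 249 days by the defendant's absence from the jurisdiction (13 January 2001 to 19 September 2001), pushing the deadline to 27 January 2005.
Marchetti filed on 9 October 2004, before the 27 January 2005 deadline, so the action is timely.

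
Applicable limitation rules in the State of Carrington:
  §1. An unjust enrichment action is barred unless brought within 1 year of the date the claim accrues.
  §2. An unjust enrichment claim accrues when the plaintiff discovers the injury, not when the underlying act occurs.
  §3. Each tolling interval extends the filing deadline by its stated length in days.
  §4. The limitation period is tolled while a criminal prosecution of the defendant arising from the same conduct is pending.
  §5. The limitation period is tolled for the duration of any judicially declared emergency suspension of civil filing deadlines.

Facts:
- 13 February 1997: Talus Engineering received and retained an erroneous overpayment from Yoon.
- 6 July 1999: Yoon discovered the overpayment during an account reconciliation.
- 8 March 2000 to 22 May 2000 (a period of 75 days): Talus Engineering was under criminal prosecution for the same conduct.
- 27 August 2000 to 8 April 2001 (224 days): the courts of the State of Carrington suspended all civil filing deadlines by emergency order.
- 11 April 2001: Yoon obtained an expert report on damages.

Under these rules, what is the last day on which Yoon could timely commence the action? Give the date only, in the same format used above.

The claim did not accrue until Yoon discovered the injury on 6 July 1999; the 13 February 1997 act date does not start the clock under the stated rule.
1 year from 6 July 1999 is 6 July 2000.
The period was tolled for 75 days by the pending criminal prosecution (8 March 2000 to 22 May 2000), pushing the deadline to 19 September 2000.
The emergency suspension of filing deadlines from 27 August 2000 to 8 April 2001 tolled the period for 224 days, extending the deadline to 1 May 2001.
None of the other events listed affects the running of the period under the stated rules.

1 May 2001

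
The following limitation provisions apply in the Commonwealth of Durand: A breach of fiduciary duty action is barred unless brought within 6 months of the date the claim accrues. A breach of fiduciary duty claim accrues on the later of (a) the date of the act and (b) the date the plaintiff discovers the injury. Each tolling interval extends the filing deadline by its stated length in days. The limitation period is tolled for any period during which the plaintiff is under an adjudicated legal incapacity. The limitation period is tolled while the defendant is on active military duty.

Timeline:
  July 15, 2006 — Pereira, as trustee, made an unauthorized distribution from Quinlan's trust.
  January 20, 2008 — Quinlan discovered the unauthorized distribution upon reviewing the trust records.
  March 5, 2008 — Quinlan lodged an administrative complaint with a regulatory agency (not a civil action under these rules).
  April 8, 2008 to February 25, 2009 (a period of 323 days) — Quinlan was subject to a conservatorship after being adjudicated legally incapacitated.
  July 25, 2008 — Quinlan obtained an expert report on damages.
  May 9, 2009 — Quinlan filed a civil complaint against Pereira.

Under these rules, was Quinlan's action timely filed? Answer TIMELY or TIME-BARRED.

The claim accrued on January 20, 2008 — the later of the July 15, 2006 act and the January 20, 2008 discovery.
The untolled deadline — 6 months after January 20, 2008 — is July 20, 2008.
The period was tolled for 323 days by the plaintiff's legal incapacity (April 8, 2008 to February 25, 2009), pushing the deadline to June 8, 2009.
None of the other events listed affects the running of the period under the stated rules.
The May 9, 2009 filing precedes the June 8, 2009 deadline; the claim is timely.

TIMELY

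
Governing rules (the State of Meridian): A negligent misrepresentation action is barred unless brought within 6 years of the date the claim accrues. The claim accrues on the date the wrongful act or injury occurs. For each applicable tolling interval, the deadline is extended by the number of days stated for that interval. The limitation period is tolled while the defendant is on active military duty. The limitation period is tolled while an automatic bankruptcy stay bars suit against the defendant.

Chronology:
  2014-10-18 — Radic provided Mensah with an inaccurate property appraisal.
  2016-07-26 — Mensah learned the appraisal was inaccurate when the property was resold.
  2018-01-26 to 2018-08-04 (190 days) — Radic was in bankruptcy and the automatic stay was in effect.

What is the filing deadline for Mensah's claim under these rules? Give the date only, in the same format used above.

2021-04-26

Accrual is governed by the date of the act, so the period began to run on 2014-10-18; the later discovery on 2016-07-26 is irrelevant under the stated rule.
The untolled deadline — 6 years after 2014-10-18 — is 2020-10-18.
The automatic bankruptcy stay from 2018-01-26 to 2018-08-04 tolled the period for 190 days, extending the deadline to 2021-04-26.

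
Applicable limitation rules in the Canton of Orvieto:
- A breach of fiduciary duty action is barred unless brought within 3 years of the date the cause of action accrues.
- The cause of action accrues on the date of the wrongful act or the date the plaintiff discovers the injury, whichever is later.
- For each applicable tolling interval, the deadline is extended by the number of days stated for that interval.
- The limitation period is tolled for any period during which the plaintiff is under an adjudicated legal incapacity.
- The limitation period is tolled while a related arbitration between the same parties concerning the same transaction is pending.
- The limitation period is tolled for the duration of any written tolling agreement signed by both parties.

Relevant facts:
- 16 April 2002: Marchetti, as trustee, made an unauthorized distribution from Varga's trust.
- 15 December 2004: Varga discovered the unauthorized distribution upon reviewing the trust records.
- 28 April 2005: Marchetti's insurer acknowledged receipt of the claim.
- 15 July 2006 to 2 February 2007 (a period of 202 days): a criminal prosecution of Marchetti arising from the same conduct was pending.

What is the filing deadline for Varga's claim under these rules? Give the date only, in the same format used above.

The claim accrued on 15 December 2004 — the later of the 16 April 2002 act and the 15 December 2004 discovery.
Adding the 3 years base period to 15 December 2004 gives a deadline of 15 December 2007, before any tolling.
No stated provision tolls the period for a criminal prosecution, so the interval from 15 July 2006 to 2 February 2007 has no effect on the deadline.
None of the other events listed affects the running of the period under the stated rules.

15 December 2007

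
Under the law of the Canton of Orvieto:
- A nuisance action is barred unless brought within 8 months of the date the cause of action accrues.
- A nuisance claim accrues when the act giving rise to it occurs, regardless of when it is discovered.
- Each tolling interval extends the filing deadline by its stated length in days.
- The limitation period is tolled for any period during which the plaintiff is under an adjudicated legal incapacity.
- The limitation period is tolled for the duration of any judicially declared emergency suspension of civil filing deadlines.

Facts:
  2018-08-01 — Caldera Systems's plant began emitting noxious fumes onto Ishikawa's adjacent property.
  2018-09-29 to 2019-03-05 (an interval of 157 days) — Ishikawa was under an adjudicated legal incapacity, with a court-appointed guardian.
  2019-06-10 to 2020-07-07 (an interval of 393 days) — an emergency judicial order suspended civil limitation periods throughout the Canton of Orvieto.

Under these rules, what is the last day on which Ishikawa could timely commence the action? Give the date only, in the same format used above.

2020-10-02

The cause of action accrued on 2018-08-01, the date of the act.
8 months from 2018-08-01 is 2019-04-01.
The period was tolled for 157 days by the plaintiff's legal incapacity (2018-09-29 to 2019-03-05), pushing the deadline to 2019-09-05.
The emergency suspension of filing deadlines from 2019-06-10 to 2020-07-07 tolled the period for 393 days, extending the deadline to 2020-10-02.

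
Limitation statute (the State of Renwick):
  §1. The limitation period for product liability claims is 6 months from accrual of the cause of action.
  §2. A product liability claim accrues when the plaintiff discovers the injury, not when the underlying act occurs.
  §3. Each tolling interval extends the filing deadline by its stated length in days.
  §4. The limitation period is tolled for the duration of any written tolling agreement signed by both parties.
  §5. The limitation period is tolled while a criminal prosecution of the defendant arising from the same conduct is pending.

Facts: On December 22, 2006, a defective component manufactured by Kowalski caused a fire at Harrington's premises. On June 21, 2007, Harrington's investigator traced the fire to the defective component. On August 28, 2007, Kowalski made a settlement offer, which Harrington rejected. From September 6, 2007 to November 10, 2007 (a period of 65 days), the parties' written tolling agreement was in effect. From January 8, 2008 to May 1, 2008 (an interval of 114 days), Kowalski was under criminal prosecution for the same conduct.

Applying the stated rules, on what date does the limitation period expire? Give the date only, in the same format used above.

June 17, 2008

Accrual is tied to discovery, so the period began on June 21, 2007 rather than on December 22, 2006 when the act occurred.
The untolled deadline — 6 months after June 21, 2007 — is December 21, 2007.
The written tolling agreement from September 6, 2007 to November 10, 2007 tolled the period for 65 days, extending the deadline to February 24, 2008.
The period was tolled for 114 days by the pending criminal prosecution (January 8, 2008 to May 1, 2008), pushing the deadline to June 17, 2008.
Nothing else in the chronology tolls or restarts the period.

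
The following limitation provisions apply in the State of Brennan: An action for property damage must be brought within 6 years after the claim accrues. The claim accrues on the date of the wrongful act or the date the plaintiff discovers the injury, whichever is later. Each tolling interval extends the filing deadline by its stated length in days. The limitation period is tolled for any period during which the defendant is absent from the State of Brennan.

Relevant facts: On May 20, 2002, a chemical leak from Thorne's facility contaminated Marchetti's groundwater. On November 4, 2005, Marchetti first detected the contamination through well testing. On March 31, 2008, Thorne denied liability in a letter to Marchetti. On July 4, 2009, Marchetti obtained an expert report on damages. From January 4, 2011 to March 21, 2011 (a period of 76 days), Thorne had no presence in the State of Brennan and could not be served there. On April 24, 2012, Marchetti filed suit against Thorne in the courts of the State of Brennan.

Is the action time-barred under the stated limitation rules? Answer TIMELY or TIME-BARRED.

The claim accrued on November 4, 2005 — the later of the May 20, 2002 act and the November 4, 2005 discovery.
Adding the 6 years base period to November 4, 2005 gives a deadline of November 4, 2011, before any tolling.
Because the defendant's absence from the jurisdiction ran from January 4, 2011 to March 21, 2011, the deadline is extended by 76 days to January 19, 2012.
None of the other events listed affects the running of the period under the stated rules.
Filing on April 24, 2012 missed the January 19, 2012 deadline — the action is time-barred.

TIME-BARRED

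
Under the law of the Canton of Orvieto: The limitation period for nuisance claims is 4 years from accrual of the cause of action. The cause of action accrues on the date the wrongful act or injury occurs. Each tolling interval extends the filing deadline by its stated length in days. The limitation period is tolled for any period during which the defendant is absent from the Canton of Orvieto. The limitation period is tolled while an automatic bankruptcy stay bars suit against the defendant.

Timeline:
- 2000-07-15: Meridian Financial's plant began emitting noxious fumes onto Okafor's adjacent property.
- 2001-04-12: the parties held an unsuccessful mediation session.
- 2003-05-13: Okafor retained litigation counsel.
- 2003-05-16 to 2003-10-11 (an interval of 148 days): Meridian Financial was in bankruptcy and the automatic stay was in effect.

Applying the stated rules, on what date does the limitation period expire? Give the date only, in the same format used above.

2004-12-10

The cause of action accrued on 2000-07-15, the date of the act.
Adding the 4 years base period to 2000-07-15 gives a deadline of 2004-07-15, before any tolling.
The automatic bankruptcy stay from 2003-05-16 to 2003-10-11 tolled the period for 148 days, extending the deadline to 2004-12-10.
None of the other events listed affects the running of the period under the stated rules.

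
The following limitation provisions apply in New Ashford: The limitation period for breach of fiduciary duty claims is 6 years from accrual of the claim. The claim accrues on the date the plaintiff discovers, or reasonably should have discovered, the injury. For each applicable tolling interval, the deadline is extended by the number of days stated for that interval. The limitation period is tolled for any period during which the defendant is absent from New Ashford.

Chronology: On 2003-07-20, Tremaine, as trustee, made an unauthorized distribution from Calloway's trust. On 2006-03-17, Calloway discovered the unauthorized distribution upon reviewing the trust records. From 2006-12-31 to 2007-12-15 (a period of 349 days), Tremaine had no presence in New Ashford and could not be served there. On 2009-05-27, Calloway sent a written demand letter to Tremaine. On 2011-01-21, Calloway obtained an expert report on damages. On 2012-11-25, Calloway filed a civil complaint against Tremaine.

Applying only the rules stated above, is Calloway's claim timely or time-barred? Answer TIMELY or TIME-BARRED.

Under the discovery rule, the claim accrued on 2006-03-17, when Calloway discovered the injury — not on the 2003-07-20 date of the underlying act.
6 years from 2006-03-17 is 2012-03-17.
Because the defendant's absence from the jurisdiction ran from 2006-12-31 to 2007-12-15, the deadline is extended by 349 days to 2013-03-01.
Nothing else in the chronology tolls or restarts the period.
The 2012-11-25 filing precedes the 2013-03-01 deadline; the claim is timely.

TIMELY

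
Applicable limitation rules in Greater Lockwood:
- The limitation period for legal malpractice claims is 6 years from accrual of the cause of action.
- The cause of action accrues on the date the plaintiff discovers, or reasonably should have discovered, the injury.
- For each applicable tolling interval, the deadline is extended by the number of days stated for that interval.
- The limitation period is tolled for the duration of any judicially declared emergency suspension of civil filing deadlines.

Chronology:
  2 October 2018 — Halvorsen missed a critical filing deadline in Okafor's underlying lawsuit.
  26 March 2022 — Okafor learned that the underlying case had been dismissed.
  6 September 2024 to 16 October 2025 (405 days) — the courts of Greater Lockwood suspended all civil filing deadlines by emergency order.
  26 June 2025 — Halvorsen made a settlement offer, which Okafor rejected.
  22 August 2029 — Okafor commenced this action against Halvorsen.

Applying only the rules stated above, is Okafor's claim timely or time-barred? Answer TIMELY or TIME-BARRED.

TIME-BARRED

The claim did not accrue until Okafor discovered the injury on 26 March 2022; the 2 October 2018 act date does not start the clock under the stated rule.
6 years from 26 March 2022 is 26 March 2028.
The emergency suspension of filing deadlines from 6 September 2024 to 16 October 2025 tolled the period for 405 days, extending the deadline to 5 May 2029.
The other events in the timeline have no effect on the limitation period under the stated rules.
The 22 August 2029 filing falls after the 5 May 2029 deadline; the claim is time-barred.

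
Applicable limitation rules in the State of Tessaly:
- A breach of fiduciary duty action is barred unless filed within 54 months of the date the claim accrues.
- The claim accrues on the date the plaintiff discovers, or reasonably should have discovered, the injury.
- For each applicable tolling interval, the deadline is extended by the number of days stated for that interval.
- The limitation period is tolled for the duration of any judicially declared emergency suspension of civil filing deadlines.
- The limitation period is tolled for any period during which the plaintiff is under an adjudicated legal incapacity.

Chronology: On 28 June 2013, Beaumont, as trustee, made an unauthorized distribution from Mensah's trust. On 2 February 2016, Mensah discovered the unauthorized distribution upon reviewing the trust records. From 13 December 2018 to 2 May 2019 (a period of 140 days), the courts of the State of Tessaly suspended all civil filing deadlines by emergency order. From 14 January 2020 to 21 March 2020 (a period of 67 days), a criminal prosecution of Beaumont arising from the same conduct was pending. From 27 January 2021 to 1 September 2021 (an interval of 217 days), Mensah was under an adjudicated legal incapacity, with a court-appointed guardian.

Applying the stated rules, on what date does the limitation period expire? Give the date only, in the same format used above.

The claim did not accrue until Mensah discovered the injury on 2 February 2016; the 28 June 2013 act date does not start the clock under the stated rule.
54 months from 2 February 2016 is 2 August 2020.
Because the emergency suspension of filing deadlines ran from 13 December 2018 to 2 May 2019, the deadline is extended by 140 days to 20 December 2020.
By the time the plaintiff's legal incapacity began on 27 January 2021, the limitation period had already expired on 20 December 2020; that interval cannot revive it.
Although a criminal prosecution ran from 14 January 2020 to 21 March 2020, the stated rules do not make that a tolling event, so it is disregarded.

20 December 2020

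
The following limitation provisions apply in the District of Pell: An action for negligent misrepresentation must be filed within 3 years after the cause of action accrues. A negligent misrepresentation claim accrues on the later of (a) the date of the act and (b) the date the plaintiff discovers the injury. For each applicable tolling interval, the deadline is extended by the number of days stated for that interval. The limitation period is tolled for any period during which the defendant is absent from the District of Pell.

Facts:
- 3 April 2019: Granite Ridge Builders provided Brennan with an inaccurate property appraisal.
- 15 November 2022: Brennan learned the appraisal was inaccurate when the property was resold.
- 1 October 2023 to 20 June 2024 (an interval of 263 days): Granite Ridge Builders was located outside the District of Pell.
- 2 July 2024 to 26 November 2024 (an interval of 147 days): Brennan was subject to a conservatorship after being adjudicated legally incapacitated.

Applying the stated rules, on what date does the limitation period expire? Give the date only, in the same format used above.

5 August 2026

Because discovery on 15 November 2022 post-dates the 3 April 2019 act, accrual under the later-of rule falls on 15 November 2022.
Adding the 3 years base period to 15 November 2022 gives a deadline of 15 November 2025, before any tolling.
The defendant's absence from the jurisdiction from 1 October 2023 to 20 June 2024 tolled the period for 263 days, extending the deadline to 5 August 2026.
The plaintiff's legal incapacity from 2 July 2024 to 26 November 2024 does not toll the period, because no stated rule makes the plaintiff's incapacity a tolling event.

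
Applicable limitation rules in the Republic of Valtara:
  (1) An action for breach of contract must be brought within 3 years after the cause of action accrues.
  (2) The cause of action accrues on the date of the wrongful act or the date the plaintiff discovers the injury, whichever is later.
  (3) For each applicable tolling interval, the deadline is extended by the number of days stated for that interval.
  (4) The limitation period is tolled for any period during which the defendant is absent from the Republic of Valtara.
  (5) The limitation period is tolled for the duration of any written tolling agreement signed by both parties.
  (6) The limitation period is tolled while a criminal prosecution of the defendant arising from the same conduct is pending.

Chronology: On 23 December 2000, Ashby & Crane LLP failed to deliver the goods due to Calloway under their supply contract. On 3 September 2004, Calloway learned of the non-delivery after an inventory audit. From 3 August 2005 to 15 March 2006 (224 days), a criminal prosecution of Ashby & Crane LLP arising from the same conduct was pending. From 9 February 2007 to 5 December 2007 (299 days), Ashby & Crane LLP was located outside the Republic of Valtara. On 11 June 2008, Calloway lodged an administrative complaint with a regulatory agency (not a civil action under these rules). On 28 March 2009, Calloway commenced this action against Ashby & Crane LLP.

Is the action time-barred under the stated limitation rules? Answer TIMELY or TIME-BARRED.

TIME-BARRED

Because discovery on 3 September 2004 post-dates the 23 December 2000 act, accrual under the later-of rule falls on 3 September 2004.
Adding the 3 years base period to 3 September 2004 gives a deadline of 3 September 2007, before any tolling.
Because the pending criminal prosecution ran from 3 August 2005 to 15 March 2006, the deadline is extended by 224 days to 14 April 2008.
The defendant's absence from the jurisdiction from 9 February 2007 to 5 December 2007 tolled the period for 299 days, extending the deadline to 7 February 2009.
None of the other events listed affects the running of the period under the stated rules.
Calloway filed on 28 March 2009, after the 7 February 2009 deadline, so the action is time-barred.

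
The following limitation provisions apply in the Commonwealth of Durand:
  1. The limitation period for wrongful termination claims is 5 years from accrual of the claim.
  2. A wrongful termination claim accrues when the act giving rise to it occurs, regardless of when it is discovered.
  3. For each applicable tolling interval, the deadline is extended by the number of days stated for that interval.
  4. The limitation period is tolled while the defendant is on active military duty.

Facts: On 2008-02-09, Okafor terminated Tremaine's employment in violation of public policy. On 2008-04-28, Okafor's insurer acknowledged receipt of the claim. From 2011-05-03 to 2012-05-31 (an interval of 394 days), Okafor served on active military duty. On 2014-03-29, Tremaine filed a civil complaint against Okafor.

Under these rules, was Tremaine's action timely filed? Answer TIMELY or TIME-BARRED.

TIME-BARRED

The claim accrued on 2008-02-09, when the wrongful act occurred.
The untolled deadline — 5 years after 2008-02-09 — is 2013-02-09.
The defendant's active military service from 2011-05-03 to 2012-05-31 tolled the period for 394 days, extending the deadline to 2014-03-10.
None of the other events listed affects the running of the period under the stated rules.
The 2014-03-29 filing falls after the 2014-03-10 deadline; the claim is time-barred.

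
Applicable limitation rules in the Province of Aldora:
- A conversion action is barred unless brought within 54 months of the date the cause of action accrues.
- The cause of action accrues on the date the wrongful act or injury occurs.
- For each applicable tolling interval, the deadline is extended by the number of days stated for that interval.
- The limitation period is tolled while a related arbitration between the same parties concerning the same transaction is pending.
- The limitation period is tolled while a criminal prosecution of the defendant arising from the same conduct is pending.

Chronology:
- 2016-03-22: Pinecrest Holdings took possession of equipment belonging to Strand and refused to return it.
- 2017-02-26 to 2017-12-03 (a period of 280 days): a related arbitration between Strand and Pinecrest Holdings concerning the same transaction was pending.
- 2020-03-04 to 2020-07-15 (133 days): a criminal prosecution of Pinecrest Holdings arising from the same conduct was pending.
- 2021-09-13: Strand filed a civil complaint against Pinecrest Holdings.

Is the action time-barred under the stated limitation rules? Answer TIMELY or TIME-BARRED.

The claim accrued on 2016-03-22, when the wrongful act occurred.
Adding the 54 months base period to 2016-03-22 gives a deadline of 2020-09-22, before any tolling.
The pending related arbitration from 2017-02-26 to 2017-12-03 tolled the period for 280 days, extending the deadline to 2021-06-29.
The pending criminal prosecution from 2020-03-04 to 2020-07-15 tolled the period for 133 days, extending the deadline to 2021-11-09.
The 2021-09-13 filing precedes the 2021-11-09 deadline; the claim is timely.

TIMELY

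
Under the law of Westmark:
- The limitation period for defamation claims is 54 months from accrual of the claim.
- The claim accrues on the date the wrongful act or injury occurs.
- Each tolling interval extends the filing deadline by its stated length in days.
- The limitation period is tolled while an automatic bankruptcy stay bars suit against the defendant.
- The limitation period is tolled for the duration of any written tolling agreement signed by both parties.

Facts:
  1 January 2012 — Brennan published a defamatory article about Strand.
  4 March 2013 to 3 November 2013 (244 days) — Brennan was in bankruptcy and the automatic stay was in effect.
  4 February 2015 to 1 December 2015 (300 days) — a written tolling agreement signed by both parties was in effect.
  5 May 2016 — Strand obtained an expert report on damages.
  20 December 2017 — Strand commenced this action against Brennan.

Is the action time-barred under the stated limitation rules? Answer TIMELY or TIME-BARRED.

The claim accrued on 1 January 2012, the date of the act.
54 months from 1 January 2012 is 1 July 2016.
Because the automatic bankruptcy stay ran from 4 March 2013 to 3 November 2013, the deadline is extended by 244 days to 2 March 2017.
The period was tolled for 300 days by the written tolling agreement (4 February 2015 to 1 December 2015), pushing the deadline to 27 December 2017.
Nothing else in the chronology tolls or restarts the period.
The 20 December 2017 filing precedes the 27 December 2017 deadline; the claim is timely.

TIMELY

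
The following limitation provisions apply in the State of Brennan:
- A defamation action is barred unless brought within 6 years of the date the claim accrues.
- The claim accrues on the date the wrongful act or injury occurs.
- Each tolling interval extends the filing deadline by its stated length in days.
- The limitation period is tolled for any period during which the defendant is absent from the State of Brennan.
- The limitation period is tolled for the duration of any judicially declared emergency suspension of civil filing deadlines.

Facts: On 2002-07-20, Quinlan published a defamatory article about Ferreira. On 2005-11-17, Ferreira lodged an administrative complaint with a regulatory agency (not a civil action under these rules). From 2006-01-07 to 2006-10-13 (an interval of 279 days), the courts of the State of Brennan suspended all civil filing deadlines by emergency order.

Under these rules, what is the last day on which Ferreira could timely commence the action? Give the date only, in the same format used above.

2009-04-25

The claim accrued on 2002-07-20, the date of the act.
Adding the 6 years base period to 2002-07-20 gives a deadline of 2008-07-20, before any tolling.
The emergency suspension of filing deadlines from 2006-01-07 to 2006-10-13 tolled the period for 279 days, extending the deadline to 2009-04-25.
Nothing else in the chronology tolls or restarts the period.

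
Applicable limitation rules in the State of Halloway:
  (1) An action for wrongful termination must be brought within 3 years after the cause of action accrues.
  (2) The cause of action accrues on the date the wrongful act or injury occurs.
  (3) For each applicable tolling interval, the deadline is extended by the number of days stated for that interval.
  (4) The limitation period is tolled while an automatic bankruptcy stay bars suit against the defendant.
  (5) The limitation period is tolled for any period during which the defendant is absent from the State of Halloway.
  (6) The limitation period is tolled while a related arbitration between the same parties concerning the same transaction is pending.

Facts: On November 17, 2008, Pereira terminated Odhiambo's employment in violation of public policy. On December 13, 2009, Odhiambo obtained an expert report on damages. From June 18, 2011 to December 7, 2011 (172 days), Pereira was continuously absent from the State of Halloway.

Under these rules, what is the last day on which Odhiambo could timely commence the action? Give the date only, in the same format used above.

The limitation period began to run on November 17, 2008.
The untolled deadline — 3 years after November 17, 2008 — is November 17, 2011.
The period was tolled for 172 days by the defendant's absence from the jurisdiction (June 18, 2011 to December 7, 2011), pushing the deadline to May 7, 2012.
Nothing else in the chronology tolls or restarts the period.

May 7, 2012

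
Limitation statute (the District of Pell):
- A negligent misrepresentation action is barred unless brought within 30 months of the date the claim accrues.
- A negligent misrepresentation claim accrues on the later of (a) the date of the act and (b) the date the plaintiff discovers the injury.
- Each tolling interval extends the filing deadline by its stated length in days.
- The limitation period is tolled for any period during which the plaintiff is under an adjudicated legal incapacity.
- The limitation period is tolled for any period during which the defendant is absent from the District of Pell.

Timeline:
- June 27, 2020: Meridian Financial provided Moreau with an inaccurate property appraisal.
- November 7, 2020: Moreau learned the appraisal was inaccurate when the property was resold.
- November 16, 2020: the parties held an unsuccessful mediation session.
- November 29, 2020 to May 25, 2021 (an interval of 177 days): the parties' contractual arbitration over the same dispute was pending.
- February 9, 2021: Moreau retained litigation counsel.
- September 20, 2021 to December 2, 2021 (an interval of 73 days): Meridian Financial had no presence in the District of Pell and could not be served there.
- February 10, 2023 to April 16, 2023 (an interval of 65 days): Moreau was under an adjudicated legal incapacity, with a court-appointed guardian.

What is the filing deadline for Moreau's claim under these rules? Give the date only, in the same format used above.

September 22, 2023

The claim accrued on November 7, 2020 — the later of the June 27, 2020 act and the November 7, 2020 discovery.
The untolled deadline — 30 months after November 7, 2020 — is May 7, 2023.
The period was tolled for 73 days by the defendant's absence from the jurisdiction (September 20, 2021 to December 2, 2021), pushing the deadline to July 19, 2023.
The plaintiff's legal incapacity from February 10, 2023 to April 16, 2023 tolled the period for 65 days, extending the deadline to September 22, 2023.
The pending related arbitration from November 29, 2020 to May 25, 2021 does not toll the period, because no stated rule makes a pending arbitration a tolling event.
Nothing else in the chronology tolls or restarts the period.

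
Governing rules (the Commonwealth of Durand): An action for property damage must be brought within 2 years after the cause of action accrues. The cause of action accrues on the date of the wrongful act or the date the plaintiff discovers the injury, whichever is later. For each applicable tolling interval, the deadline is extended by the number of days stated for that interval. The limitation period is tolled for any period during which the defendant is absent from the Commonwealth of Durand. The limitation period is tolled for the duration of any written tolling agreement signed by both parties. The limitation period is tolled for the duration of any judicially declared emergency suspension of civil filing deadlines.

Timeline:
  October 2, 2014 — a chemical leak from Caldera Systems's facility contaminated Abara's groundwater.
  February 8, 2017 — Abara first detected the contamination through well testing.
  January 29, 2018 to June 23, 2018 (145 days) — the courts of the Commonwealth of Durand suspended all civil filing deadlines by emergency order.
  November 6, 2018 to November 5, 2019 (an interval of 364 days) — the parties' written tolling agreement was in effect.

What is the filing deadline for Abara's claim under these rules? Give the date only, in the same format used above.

July 1, 2020

Because discovery on February 8, 2017 post-dates the October 2, 2014 act, accrual under the later-of rule falls on February 8, 2017.
The untolled deadline — 2 years after February 8, 2017 — is February 8, 2019.
Because the emergency suspension of filing deadlines ran from January 29, 2018 to June 23, 2018, the deadline is extended by 145 days to July 3, 2019.
Because the written tolling agreement ran from November 6, 2018 to November 5, 2019, the deadline is extended by 364 days to July 1, 2020.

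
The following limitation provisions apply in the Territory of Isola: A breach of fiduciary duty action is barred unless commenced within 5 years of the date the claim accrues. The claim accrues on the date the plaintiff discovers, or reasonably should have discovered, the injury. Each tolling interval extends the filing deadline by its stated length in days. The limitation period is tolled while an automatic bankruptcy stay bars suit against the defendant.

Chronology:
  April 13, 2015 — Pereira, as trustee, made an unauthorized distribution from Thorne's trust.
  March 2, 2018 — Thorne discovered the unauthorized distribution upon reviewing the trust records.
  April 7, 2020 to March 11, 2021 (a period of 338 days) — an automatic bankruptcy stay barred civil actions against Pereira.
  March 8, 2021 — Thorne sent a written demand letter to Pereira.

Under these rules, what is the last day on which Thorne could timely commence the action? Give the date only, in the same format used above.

The claim did not accrue until Thorne discovered the injury on March 2, 2018; the April 13, 2015 act date does not start the clock under the stated rule.
Adding the 5 years base period to March 2, 2018 gives a deadline of March 2, 2023, before any tolling.
The period was tolled for 338 days by the automatic bankruptcy stay (April 7, 2020 to March 11, 2021), pushing the deadline to February 3, 2024.
None of the other events listed affects the running of the period under the stated rules.

February 3, 2024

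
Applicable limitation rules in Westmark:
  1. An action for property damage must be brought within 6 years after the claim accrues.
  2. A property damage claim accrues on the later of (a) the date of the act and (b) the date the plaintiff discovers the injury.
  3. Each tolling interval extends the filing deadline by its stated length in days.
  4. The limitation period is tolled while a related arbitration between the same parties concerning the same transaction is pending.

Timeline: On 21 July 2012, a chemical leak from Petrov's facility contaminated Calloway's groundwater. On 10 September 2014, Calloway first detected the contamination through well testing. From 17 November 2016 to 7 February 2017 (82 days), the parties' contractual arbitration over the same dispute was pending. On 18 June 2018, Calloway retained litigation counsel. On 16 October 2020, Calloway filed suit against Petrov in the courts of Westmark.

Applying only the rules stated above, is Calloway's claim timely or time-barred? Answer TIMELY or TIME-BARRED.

The claim accrued on 10 September 2014 — the later of the 21 July 2012 act and the 10 September 2014 discovery.
6 years from 10 September 2014 is 10 September 2020.
Because the pending related arbitration ran from 17 November 2016 to 7 February 2017, the deadline is extended by 82 days to 1 December 2020.
Nothing else in the chronology tolls or restarts the period.
Filing on 16 October 2020 beat the 1 December 2020 deadline — the action is timely.

TIMELY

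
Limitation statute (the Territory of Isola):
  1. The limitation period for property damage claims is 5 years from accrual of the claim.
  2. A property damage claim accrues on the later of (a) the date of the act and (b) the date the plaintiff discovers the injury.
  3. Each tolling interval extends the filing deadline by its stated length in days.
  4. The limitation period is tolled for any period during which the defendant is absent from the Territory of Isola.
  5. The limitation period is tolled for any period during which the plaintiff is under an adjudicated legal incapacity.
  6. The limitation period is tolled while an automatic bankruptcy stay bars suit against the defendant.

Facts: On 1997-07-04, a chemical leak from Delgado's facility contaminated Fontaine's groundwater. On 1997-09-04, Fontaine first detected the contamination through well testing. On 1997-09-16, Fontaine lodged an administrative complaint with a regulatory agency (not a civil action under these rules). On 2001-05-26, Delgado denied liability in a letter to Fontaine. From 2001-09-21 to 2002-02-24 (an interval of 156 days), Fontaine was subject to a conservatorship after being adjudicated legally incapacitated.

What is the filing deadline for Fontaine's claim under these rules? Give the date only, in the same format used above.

2003-02-07

Taking the later of the act (1997-07-04) and discovery (1997-09-04), the claim accrued on 1997-09-04.
The untolled deadline — 5 years after 1997-09-04 — is 2002-09-04.
Because the plaintiff's legal incapacity ran from 2001-09-21 to 2002-02-24, the deadline is extended by 156 days to 2003-02-07.
Nothing else in the chronology tolls or restarts the period.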